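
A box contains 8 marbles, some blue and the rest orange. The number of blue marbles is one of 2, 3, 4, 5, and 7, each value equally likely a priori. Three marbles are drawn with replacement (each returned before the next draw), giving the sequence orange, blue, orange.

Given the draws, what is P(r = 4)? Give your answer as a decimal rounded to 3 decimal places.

0.243

The likelihood of the observed sequence under each hypothesis: P(data | r = 2) = (6/8)(2/8)(6/8) = 0.14062; P(data | r = 3) = (5/8)(3/8)(5/8) = 0.14648; P(data | r = 4) = (4/8)(4/8)(4/8) = 0.125; P(data | r = 5) = (3/8)(5/8)(3/8) = 0.087891; P(data | r = 7) = (1/8)(7/8)(1/8) = 0.013672.
Weighting by the prior gives 1/5 · 0.14062 = 0.028125, 1/5 · 0.14648 = 0.029297, 1/5 · 0.125 = 0.025, 1/5 · 0.087891 = 0.017578, 1/5 · 0.013672 = 0.0027344; summing to 0.10273.
Hence P(r = 4 | data) = (0.025) / (0.10273) = 0.24335.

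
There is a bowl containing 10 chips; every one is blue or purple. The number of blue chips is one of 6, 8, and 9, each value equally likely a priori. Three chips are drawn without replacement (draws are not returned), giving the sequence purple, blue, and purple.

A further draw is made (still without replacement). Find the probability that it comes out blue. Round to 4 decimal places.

Under each hypothesis, the probability of the observed sequence is: P(data | r = 6) = (4/10)(6/9)(3/8) = 1/10; P(data | r = 8) = (2/10)(8/9)(1/8) = 1/45; P(data | r = 9) = (1/10)(9/9)(0/8) = 0.
Multiplying each by its prior: 1/3 · 1/10 = 1/30, 1/3 · 1/45 = 1/135, 1/3 · 0 = 0; with total 11/270.
Normalising, the posterior is P(r = 6 | data) = 9/11, P(r = 8 | data) = 2/11, P(r = 9 | data) = 0.
So P(blue next | data) = Σ P(blue next | H) P(H | data) = (5/7)(9/11) + (1)(2/11) = 59/77.

0.7662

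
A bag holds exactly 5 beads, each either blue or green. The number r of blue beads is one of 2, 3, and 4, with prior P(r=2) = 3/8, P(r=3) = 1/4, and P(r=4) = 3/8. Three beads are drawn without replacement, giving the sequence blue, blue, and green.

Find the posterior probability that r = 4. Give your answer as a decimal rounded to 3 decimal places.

For each hypothesis, P(data | H) works out to: P(data | r = 2) = (2/5)(1/4)(3/3) = 1/10; P(data | r = 3) = (3/5)(2/4)(2/3) = 1/5; P(data | r = 4) = (4/5)(3/4)(1/3) = 1/5.
The prior-weighted likelihoods are 3/8 · 1/10 = 3/80, 1/4 · 1/5 = 1/20, 3/8 · 1/5 = 3/40; with total 13/80.
Hence P(r = 4 | data) = (3/40) / (13/80) = 6/13.

0.462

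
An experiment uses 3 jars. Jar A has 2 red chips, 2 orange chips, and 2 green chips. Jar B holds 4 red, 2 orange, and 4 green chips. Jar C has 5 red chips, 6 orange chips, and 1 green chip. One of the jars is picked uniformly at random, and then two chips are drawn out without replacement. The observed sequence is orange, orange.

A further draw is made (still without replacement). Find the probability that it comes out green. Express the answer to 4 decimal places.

Under each hypothesis, the probability of the observed sequence is: P(data | jar A) = (2/6)(1/5) = 0.066667; P(data | jar B) = (2/10)(1/9) = 0.022222; P(data | jar C) = (6/12)(5/11) = 0.22727.
The prior-weighted likelihoods are 1/3 · 0.066667 = 0.022222, 1/3 · 0.022222 = 0.0074074, 1/3 · 0.22727 = 0.075758; these sum to 0.10539.
Normalising, the posterior is P(jar A | data) = 0.21086, P(jar B | data) = 0.070288, P(jar C | data) = 0.71885.
Averaging over the posterior, P(green next | data) = (1/2)(0.21086) + (1/2)(0.070288) + (1/10)(0.71885) = 0.21246.

0.2125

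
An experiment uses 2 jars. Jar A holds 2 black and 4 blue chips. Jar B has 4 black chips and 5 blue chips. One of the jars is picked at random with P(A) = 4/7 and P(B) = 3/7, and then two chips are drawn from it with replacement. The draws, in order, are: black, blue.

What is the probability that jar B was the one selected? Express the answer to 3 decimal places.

0.455

The likelihood of the observed sequence under each hypothesis: P(data | jar A) = (2/6)(4/6) = 2/9; P(data | jar B) = (4/9)(5/9) = 20/81.
Weighting by the prior gives 4/7 · 2/9 = 8/63, 3/7 · 20/81 = 20/189; summing to 44/189.
Therefore the posterior P(jar B | data) = (20/189) / (44/189) = 5/11.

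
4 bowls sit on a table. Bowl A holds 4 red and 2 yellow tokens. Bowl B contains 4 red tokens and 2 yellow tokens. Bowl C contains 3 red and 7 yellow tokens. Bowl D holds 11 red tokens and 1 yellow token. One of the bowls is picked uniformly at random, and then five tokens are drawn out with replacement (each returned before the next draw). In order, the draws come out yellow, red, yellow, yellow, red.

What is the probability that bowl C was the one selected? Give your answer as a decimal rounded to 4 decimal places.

0.4803

For each hypothesis, P(data | H) works out to: P(data | bowl A) = (2/6)(4/6)(2/6)(2/6)(4/6) = 0.016461; P(data | bowl B) = (2/6)(4/6)(2/6)(2/6)(4/6) = 0.016461; P(data | bowl C) = (7/10)(3/10)(7/10)(7/10)(3/10) = 0.03087; P(data | bowl D) = (1/12)(11/12)(1/12)(1/12)(11/12) = 0.00048627.
Multiplying each by its prior: 1/4 · 0.016461 = 0.0041152, 1/4 · 0.016461 = 0.0041152, 1/4 · 0.03087 = 0.0077175, 1/4 · 0.00048627 = 0.00012157; summing to 0.01607.
By Bayes' rule, P(bowl C | data) = (0.0077175) / (0.01607) = 0.48026.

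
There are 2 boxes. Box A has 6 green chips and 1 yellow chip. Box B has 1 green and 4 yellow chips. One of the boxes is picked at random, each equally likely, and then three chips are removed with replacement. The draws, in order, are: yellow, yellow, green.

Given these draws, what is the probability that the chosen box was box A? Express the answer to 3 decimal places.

0.120

Compute the likelihood of the observed sequence for each case: P(data | box A) = (1/7)(1/7)(6/7) = 0.017493; P(data | box B) = (4/5)(4/5)(1/5) = 0.128.
Weighting by the prior gives 1/2 · 0.017493 = 0.0087464, 1/2 · 0.128 = 0.064; summing to 0.072746.
Hence P(box A | data) = (0.0087464) / (0.072746) = 0.12023.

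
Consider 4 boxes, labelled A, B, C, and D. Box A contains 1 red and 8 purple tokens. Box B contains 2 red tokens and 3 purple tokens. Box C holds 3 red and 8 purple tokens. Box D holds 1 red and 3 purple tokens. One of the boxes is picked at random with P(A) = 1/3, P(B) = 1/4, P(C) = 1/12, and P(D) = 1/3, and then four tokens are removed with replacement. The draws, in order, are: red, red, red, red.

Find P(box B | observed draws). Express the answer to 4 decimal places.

0.7792

The likelihood of the observed sequence under each hypothesis: P(data | box A) = (1/9)(1/9)(1/9)(1/9) = 0.00015242; P(data | box B) = (2/5)(2/5)(2/5)(2/5) = 0.0256; P(data | box C) = (3/11)(3/11)(3/11)(3/11) = 0.0055324; P(data | box D) = (1/4)(1/4)(1/4)(1/4) = 0.0039062.
Multiplying each by its prior: 1/3 · 0.00015242 = 5.0805e-05, 1/4 · 0.0256 = 0.0064, 1/12 · 0.0055324 = 0.00046103, 1/3 · 0.0039062 = 0.0013021; these sum to 0.0082139.
Therefore the posterior P(box B | data) = (0.0064) / (0.0082139) = 0.77916.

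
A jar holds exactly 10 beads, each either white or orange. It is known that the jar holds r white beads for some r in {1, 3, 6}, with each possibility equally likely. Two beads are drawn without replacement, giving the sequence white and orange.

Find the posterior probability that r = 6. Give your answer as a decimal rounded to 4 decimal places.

Compute the likelihood of the observed sequence for each case: P(data | r = 1) = (1/10)(9/9) = 1/10; P(data | r = 3) = (3/10)(7/9) = 7/30; P(data | r = 6) = (6/10)(4/9) = 4/15.
The prior-weighted likelihoods are 1/3 · 1/10 = 1/30, 1/3 · 7/30 = 7/90, 1/3 · 4/15 = 4/45; summing to 1/5.
So P(r = 6 | data) = (4/45) / (1/5) = 4/9.

0.4444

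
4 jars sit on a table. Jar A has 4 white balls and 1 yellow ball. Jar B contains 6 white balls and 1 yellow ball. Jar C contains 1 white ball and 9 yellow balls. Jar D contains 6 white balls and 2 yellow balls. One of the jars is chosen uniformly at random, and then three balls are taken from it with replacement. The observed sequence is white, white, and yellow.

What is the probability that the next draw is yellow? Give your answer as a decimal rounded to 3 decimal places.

Under each hypothesis, the probability of the observed sequence is: P(data | jar A) = (4/5)(4/5)(1/5) = 0.128; P(data | jar B) = (6/7)(6/7)(1/7) = 0.10496; P(data | jar C) = (1/10)(1/10)(9/10) = 0.009; P(data | jar D) = (6/8)(6/8)(2/8) = 0.14062.
Multiplying each by its prior: 1/4 · 0.128 = 0.032, 1/4 · 0.10496 = 0.026239, 1/4 · 0.009 = 0.00225, 1/4 · 0.14062 = 0.035156; with total 0.095645.
The posterior is then P(jar A | data) = 0.33457, P(jar B | data) = 0.27434, P(jar C | data) = 0.023524, P(jar D | data) = 0.36757.
So P(yellow next | data) = Σ P(yellow next | H) P(H | data) = (1/5)(0.33457) + (1/7)(0.27434) + (9/10)(0.023524) + (1/4)(0.36757) = 0.21917.

0.219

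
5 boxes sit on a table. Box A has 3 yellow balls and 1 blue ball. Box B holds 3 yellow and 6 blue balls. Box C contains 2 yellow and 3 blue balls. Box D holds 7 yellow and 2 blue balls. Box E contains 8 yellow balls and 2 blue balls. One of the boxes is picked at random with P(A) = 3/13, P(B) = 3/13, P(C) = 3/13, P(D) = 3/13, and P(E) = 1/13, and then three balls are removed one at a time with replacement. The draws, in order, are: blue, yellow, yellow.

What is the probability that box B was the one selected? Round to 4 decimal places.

Compute the likelihood of the observed sequence for each case: P(data | box A) = (1/4)(3/4)(3/4) = 0.14062; P(data | box B) = (6/9)(3/9)(3/9) = 0.074074; P(data | box C) = (3/5)(2/5)(2/5) = 0.096; P(data | box D) = (2/9)(7/9)(7/9) = 0.13443; P(data | box E) = (2/10)(8/10)(8/10) = 0.128.
The prior-weighted likelihoods are 3/13 · 0.14062 = 0.032452, 3/13 · 0.074074 = 0.017094, 3/13 · 0.096 = 0.022154, 3/13 · 0.13443 = 0.031022, 1/13 · 0.128 = 0.0098462; summing to 0.11257.
So P(box B | data) = (0.017094) / (0.11257) = 0.15185.

0.1519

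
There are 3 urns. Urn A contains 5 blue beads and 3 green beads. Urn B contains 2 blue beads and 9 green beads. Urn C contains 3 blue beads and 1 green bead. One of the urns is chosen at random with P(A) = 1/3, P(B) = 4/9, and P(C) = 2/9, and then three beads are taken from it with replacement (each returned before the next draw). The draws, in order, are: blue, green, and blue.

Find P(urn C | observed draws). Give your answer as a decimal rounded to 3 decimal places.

For each hypothesis, P(data | H) works out to: P(data | urn A) = (5/8)(3/8)(5/8) = 0.14648; P(data | urn B) = (2/11)(9/11)(2/11) = 0.027047; P(data | urn C) = (3/4)(1/4)(3/4) = 0.14062.
The prior-weighted likelihoods are 1/3 · 0.14648 = 0.048828, 4/9 · 0.027047 = 0.012021, 2/9 · 0.14062 = 0.03125; summing to 0.092099.
So P(urn C | data) = (0.03125) / (0.092099) = 0.33931.

0.339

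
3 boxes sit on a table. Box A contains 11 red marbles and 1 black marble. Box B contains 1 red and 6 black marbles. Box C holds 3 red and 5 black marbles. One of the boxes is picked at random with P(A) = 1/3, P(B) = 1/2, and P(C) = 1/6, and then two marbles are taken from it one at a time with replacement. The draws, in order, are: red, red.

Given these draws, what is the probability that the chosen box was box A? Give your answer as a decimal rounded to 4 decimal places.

Compute the likelihood of the observed sequence for each case: P(data | box A) = (11/12)(11/12) = 0.84028; P(data | box B) = (1/7)(1/7) = 0.020408; P(data | box C) = (3/8)(3/8) = 0.14062.
Multiplying each by its prior: 1/3 · 0.84028 = 0.28009, 1/2 · 0.020408 = 0.010204, 1/6 · 0.14062 = 0.023438; with total 0.31373.
Therefore the posterior P(box A | data) = (0.28009) / (0.31373) = 0.89277.

0.8928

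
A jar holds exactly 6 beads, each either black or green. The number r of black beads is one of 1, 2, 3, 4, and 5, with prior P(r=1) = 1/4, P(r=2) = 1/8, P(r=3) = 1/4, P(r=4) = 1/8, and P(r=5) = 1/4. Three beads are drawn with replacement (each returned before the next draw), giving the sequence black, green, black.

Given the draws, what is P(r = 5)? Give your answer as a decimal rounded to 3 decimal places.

For each hypothesis, P(data | H) works out to: P(data | r = 1) = (1/6)(5/6)(1/6) = 5/216; P(data | r = 2) = (2/6)(4/6)(2/6) = 2/27; P(data | r = 3) = (3/6)(3/6)(3/6) = 1/8; P(data | r = 4) = (4/6)(2/6)(4/6) = 4/27; P(data | r = 5) = (5/6)(1/6)(5/6) = 25/216.
The prior-weighted likelihoods are 1/4 · 5/216 = 5/864, 1/8 · 2/27 = 1/108, 1/4 · 1/8 = 1/32, 1/8 · 4/27 = 1/54, 1/4 · 25/216 = 25/864; with total 3/32.
Therefore the posterior P(r = 5 | data) = (25/864) / (3/32) = 25/81.

0.309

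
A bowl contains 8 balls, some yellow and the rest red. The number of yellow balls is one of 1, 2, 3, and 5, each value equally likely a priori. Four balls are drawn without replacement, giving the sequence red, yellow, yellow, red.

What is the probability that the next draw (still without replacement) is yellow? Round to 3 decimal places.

Compute the likelihood of the observed sequence for each case: P(data | r = 1) = (7/8)(1/7)(0/6) = 0; P(data | r = 2) = (6/8)(2/7)(1/6)(5/5) = 1/28; P(data | r = 3) = (5/8)(3/7)(2/6)(4/5) = 1/14; P(data | r = 5) = (3/8)(5/7)(4/6)(2/5) = 1/14.
Weighting by the prior gives 1/4 · 0 = 0, 1/4 · 1/28 = 1/112, 1/4 · 1/14 = 1/56, 1/4 · 1/14 = 1/56; these sum to 5/112.
Dividing through by the total gives posterior P(r = 1 | data) = 0, P(r = 2 | data) = 1/5, P(r = 3 | data) = 2/5, P(r = 5 | data) = 2/5.
The predictive probability is P(yellow next | data) = (0)(1/5) + (1/4)(2/5) + (3/4)(2/5) = 2/5.

0.400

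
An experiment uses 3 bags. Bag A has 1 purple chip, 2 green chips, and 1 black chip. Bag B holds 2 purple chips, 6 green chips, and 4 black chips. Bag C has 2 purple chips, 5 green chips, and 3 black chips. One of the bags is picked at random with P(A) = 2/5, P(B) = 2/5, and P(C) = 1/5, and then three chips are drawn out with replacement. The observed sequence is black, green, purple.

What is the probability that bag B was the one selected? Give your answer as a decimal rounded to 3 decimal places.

Compute the likelihood of the observed sequence for each case: P(data | bag A) = (1/4)(2/4)(1/4) = 0.03125; P(data | bag B) = (4/12)(6/12)(2/12) = 0.027778; P(data | bag C) = (3/10)(5/10)(2/10) = 0.03.
Multiplying each by its prior: 2/5 · 0.03125 = 0.0125, 2/5 · 0.027778 = 0.011111, 1/5 · 0.03 = 0.006; with total 0.029611.
So P(bag B | data) = (0.011111) / (0.029611) = 0.37523.

0.375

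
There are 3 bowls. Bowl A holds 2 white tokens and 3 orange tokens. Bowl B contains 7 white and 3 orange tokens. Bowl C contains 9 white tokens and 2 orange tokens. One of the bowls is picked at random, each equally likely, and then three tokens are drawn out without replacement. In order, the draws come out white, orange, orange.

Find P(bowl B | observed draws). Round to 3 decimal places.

0.211

Compute the likelihood of the observed sequence for each case: P(data | bowl A) = (2/5)(3/4)(2/3) = 1/5; P(data | bowl B) = (7/10)(3/9)(2/8) = 7/120; P(data | bowl C) = (9/11)(2/10)(1/9) = 1/55.
Multiplying each by its prior: 1/3 · 1/5 = 1/15, 1/3 · 7/120 = 7/360, 1/3 · 1/55 = 1/165; with total 73/792.
Hence P(bowl B | data) = (7/360) / (73/792) = 77/365.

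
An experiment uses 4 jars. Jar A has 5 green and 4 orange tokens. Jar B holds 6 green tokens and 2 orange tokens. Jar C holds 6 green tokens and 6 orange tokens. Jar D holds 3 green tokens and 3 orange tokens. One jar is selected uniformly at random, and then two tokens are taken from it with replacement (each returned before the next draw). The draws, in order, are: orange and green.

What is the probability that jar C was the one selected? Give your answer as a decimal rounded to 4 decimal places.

0.2675

For each hypothesis, P(data | H) works out to: P(data | jar A) = (4/9)(5/9) = 0.24691; P(data | jar B) = (2/8)(6/8) = 0.1875; P(data | jar C) = (6/12)(6/12) = 0.25; P(data | jar D) = (3/6)(3/6) = 0.25.
The prior-weighted likelihoods are 1/4 · 0.24691 = 0.061728, 1/4 · 0.1875 = 0.046875, 1/4 · 0.25 = 0.0625, 1/4 · 0.25 = 0.0625; with total 0.2336.
By Bayes' rule, P(jar C | data) = (0.0625) / (0.2336) = 0.26755.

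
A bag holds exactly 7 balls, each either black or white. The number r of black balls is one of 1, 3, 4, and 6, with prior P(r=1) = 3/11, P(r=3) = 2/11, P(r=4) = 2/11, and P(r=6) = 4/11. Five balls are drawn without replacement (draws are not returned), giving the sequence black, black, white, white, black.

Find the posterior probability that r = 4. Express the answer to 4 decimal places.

0.6667

The likelihood of the observed sequence under each hypothesis: P(data | r = 1) = (1/7)(0/6) = 0; P(data | r = 3) = (3/7)(2/6)(4/5)(3/4)(1/3) = 1/35; P(data | r = 4) = (4/7)(3/6)(3/5)(2/4)(2/3) = 2/35; P(data | r = 6) = (6/7)(5/6)(1/5)(0/4) = 0.
The prior-weighted likelihoods are 3/11 · 0 = 0, 2/11 · 1/35 = 2/385, 2/11 · 2/35 = 4/385, 4/11 · 0 = 0; with total 6/385.
So P(r = 4 | data) = (4/385) / (6/385) = 2/3.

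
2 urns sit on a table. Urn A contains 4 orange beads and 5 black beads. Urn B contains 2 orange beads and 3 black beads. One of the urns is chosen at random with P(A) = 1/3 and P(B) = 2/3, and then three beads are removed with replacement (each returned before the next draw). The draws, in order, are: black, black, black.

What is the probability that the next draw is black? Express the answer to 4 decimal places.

The likelihood of the observed sequence under each hypothesis: P(data | urn A) = (5/9)(5/9)(5/9) = 0.17147; P(data | urn B) = (3/5)(3/5)(3/5) = 0.216.
Multiplying each by its prior: 1/3 · 0.17147 = 0.057156, 2/3 · 0.216 = 0.144; these sum to 0.20116.
Dividing through by the total gives posterior P(urn A | data) = 0.28414, P(urn B | data) = 0.71586.
The predictive probability is P(black next | data) = (5/9)(0.28414) + (3/5)(0.71586) = 0.58737.

0.5874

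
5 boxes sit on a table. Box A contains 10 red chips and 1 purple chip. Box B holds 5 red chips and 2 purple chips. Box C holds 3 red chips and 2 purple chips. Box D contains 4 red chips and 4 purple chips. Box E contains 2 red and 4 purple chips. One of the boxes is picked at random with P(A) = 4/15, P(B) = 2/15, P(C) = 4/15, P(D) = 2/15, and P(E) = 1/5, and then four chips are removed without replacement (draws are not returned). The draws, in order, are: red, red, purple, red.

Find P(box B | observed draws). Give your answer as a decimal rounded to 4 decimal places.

For each hypothesis, P(data | H) works out to: P(data | box A) = (10/11)(9/10)(1/9)(8/8) = 1/11; P(data | box B) = (5/7)(4/6)(2/5)(3/4) = 1/7; P(data | box C) = (3/5)(2/4)(2/3)(1/2) = 1/10; P(data | box D) = (4/8)(3/7)(4/6)(2/5) = 2/35; P(data | box E) = (2/6)(1/5)(4/4)(0/3) = 0.
The prior-weighted likelihoods are 4/15 · 1/11 = 4/165, 2/15 · 1/7 = 2/105, 4/15 · 1/10 = 2/75, 2/15 · 2/35 = 4/525, 1/5 · 0 = 0; with total 64/825.
By Bayes' rule, P(box B | data) = (2/105) / (64/825) = 55/224.

0.2455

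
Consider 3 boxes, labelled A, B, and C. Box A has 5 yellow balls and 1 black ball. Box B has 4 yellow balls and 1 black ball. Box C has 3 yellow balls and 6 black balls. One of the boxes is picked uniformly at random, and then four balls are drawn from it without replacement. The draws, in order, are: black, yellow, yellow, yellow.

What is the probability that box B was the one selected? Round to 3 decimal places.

0.528

Under each hypothesis, the probability of the observed sequence is: P(data | box A) = (1/6)(5/5)(4/4)(3/3) = 1/6; P(data | box B) = (1/5)(4/4)(3/3)(2/2) = 1/5; P(data | box C) = (6/9)(3/8)(2/7)(1/6) = 1/84.
The prior-weighted likelihoods are 1/3 · 1/6 = 1/18, 1/3 · 1/5 = 1/15, 1/3 · 1/84 = 1/252; summing to 53/420.
Therefore the posterior P(box B | data) = (1/15) / (53/420) = 28/53.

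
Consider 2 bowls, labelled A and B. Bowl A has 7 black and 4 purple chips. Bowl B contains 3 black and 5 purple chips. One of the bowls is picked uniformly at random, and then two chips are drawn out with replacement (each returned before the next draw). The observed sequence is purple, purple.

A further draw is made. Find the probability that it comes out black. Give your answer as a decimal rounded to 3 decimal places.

The likelihood of the observed sequence under each hypothesis: P(data | bowl A) = (4/11)(4/11) = 0.13223; P(data | bowl B) = (5/8)(5/8) = 0.39062.
The prior-weighted likelihoods are 1/2 · 0.13223 = 0.066116, 1/2 · 0.39062 = 0.19531; summing to 0.26143.
The posterior is then P(bowl A | data) = 0.2529, P(bowl B | data) = 0.7471.
Averaging over the posterior, P(black next | data) = (7/11)(0.2529) + (3/8)(0.7471) = 0.4411.

0.441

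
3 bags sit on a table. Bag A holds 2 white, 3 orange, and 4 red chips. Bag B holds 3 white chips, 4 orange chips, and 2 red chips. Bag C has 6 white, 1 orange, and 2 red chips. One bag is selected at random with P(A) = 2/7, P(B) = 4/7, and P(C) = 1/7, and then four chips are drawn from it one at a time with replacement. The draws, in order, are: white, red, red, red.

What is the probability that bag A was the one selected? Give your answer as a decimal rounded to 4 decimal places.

0.6400

The likelihood of the observed sequence under each hypothesis: P(data | bag A) = (2/9)(4/9)(4/9)(4/9) = 0.019509; P(data | bag B) = (3/9)(2/9)(2/9)(2/9) = 0.003658; P(data | bag C) = (6/9)(2/9)(2/9)(2/9) = 0.007316.
Multiplying each by its prior: 2/7 · 0.019509 = 0.0055741, 4/7 · 0.003658 = 0.0020903, 1/7 · 0.007316 = 0.0010451; summing to 0.0087095.
Therefore the posterior P(bag A | data) = (0.0055741) / (0.0087095) = 0.64.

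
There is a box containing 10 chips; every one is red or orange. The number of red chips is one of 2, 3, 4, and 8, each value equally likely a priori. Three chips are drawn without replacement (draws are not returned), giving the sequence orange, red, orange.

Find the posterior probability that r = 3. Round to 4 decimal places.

0.3369

Compute the likelihood of the observed sequence for each case: P(data | r = 2) = (8/10)(2/9)(7/8) = 0.15556; P(data | r = 3) = (7/10)(3/9)(6/8) = 0.175; P(data | r = 4) = (6/10)(4/9)(5/8) = 0.16667; P(data | r = 8) = (2/10)(8/9)(1/8) = 0.022222.
Multiplying each by its prior: 1/4 · 0.15556 = 0.038889, 1/4 · 0.175 = 0.04375, 1/4 · 0.16667 = 0.041667, 1/4 · 0.022222 = 0.0055556; these sum to 0.12986.
By Bayes' rule, P(r = 3 | data) = (0.04375) / (0.12986) = 0.3369.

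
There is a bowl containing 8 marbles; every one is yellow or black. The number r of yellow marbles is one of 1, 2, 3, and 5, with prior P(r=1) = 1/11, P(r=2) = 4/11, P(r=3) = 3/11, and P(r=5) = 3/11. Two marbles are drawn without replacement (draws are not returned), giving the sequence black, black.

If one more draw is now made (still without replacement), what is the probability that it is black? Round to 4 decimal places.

The likelihood of the observed sequence under each hypothesis: P(data | r = 1) = (7/8)(6/7) = 3/4; P(data | r = 2) = (6/8)(5/7) = 15/28; P(data | r = 3) = (5/8)(4/7) = 5/14; P(data | r = 5) = (3/8)(2/7) = 3/28.
Weighting by the prior gives 1/11 · 3/4 = 3/44, 4/11 · 15/28 = 15/77, 3/11 · 5/14 = 15/154, 3/11 · 3/28 = 9/308; these sum to 30/77.
Dividing through by the total gives posterior P(r = 1 | data) = 7/40, P(r = 2 | data) = 1/2, P(r = 3 | data) = 1/4, P(r = 5 | data) = 3/40.
Averaging over the posterior, P(black next | data) = (5/6)(7/40) + (2/3)(1/2) + (1/2)(1/4) + (1/6)(3/40) = 37/60.

0.6167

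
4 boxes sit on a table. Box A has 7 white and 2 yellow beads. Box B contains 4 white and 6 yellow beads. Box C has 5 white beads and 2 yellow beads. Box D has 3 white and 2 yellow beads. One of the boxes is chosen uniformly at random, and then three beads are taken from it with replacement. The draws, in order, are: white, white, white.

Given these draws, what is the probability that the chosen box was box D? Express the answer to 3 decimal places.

Compute the likelihood of the observed sequence for each case: P(data | box A) = (7/9)(7/9)(7/9) = 0.47051; P(data | box B) = (4/10)(4/10)(4/10) = 0.064; P(data | box C) = (5/7)(5/7)(5/7) = 0.36443; P(data | box D) = (3/5)(3/5)(3/5) = 0.216.
Weighting by the prior gives 1/4 · 0.47051 = 0.11763, 1/4 · 0.064 = 0.016, 1/4 · 0.36443 = 0.091108, 1/4 · 0.216 = 0.054; with total 0.27873.
Therefore the posterior P(box D | data) = (0.054) / (0.27873) = 0.19373.

0.194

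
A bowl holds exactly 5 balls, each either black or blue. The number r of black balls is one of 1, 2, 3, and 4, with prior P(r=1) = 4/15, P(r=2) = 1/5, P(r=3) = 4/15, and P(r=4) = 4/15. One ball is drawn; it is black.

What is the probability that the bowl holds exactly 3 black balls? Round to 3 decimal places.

0.316

Under each hypothesis, the probability of this draw is: P(data | r = 1) = (1/5) = 1/5; P(data | r = 2) = (2/5) = 2/5; P(data | r = 3) = (3/5) = 3/5; P(data | r = 4) = (4/5) = 4/5.
The prior-weighted likelihoods are 4/15 · 1/5 = 4/75, 1/5 · 2/5 = 2/25, 4/15 · 3/5 = 4/25, 4/15 · 4/5 = 16/75; these sum to 38/75.
By Bayes' rule, P(r = 3 | data) = (4/25) / (38/75) = 6/19.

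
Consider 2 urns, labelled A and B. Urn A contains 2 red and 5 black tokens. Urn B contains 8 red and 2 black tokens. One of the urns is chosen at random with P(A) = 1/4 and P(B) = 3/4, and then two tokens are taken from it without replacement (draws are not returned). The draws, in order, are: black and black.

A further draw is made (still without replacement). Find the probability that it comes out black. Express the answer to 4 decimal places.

0.5263

For each hypothesis, P(data | H) works out to: P(data | urn A) = (5/7)(4/6) = 10/21; P(data | urn B) = (2/10)(1/9) = 1/45.
Multiplying each by its prior: 1/4 · 10/21 = 5/42, 3/4 · 1/45 = 1/60; with total 19/140.
The posterior is then P(urn A | data) = 50/57, P(urn B | data) = 7/57.
The predictive probability is P(black next | data) = (3/5)(50/57) + (0)(7/57) = 10/19.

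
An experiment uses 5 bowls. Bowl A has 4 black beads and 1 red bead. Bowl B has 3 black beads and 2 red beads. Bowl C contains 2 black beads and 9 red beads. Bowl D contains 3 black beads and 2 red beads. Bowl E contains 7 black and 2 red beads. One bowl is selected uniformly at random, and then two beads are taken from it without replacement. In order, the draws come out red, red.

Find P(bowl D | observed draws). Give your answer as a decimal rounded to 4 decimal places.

0.1133

Under each hypothesis, the probability of the observed sequence is: P(data | bowl A) = (1/5)(0/4) = 0; P(data | bowl B) = (2/5)(1/4) = 0.1; P(data | bowl C) = (9/11)(8/10) = 0.65455; P(data | bowl D) = (2/5)(1/4) = 0.1; P(data | bowl E) = (2/9)(1/8) = 0.027778.
Multiplying each by its prior: 1/5 · 0 = 0, 1/5 · 0.1 = 0.02, 1/5 · 0.65455 = 0.13091, 1/5 · 0.1 = 0.02, 1/5 · 0.027778 = 0.0055556; summing to 0.17646.
Hence P(bowl D | data) = (0.02) / (0.17646) = 0.11334.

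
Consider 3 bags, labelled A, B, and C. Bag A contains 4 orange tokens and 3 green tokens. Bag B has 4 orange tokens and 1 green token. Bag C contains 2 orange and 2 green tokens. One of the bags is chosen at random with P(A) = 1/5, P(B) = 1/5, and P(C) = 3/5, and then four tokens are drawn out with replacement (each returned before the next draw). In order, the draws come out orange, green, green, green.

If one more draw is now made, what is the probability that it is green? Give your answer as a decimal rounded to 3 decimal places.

Under each hypothesis, the probability of the observed sequence is: P(data | bag A) = (4/7)(3/7)(3/7)(3/7) = 0.044981; P(data | bag B) = (4/5)(1/5)(1/5)(1/5) = 0.0064; P(data | bag C) = (2/4)(2/4)(2/4)(2/4) = 0.0625.
Multiplying each by its prior: 1/5 · 0.044981 = 0.0089963, 1/5 · 0.0064 = 0.00128, 3/5 · 0.0625 = 0.0375; these sum to 0.047776.
The posterior is then P(bag A | data) = 0.1883, P(bag B | data) = 0.026792, P(bag C | data) = 0.78491.
So P(green next | data) = Σ P(green next | H) P(H | data) = (3/7)(0.1883) + (1/5)(0.026792) + (1/2)(0.78491) = 0.47851.

0.479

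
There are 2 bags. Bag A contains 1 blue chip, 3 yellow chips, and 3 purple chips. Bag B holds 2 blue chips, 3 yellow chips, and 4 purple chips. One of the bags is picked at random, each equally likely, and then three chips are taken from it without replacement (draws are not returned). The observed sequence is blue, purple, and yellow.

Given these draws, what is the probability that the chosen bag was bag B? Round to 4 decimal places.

Compute the likelihood of the observed sequence for each case: P(data | bag A) = (1/7)(3/6)(3/5) = 3/70; P(data | bag B) = (2/9)(4/8)(3/7) = 1/21.
Weighting by the prior gives 1/2 · 3/70 = 3/140, 1/2 · 1/21 = 1/42; summing to 19/420.
By Bayes' rule, P(bag B | data) = (1/42) / (19/420) = 10/19.

0.5263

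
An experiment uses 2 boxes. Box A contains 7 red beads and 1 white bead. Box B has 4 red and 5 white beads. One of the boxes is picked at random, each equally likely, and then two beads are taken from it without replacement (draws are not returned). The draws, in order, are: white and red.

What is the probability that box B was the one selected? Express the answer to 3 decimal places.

0.690

Compute the likelihood of the observed sequence for each case: P(data | box A) = (1/8)(7/7) = 1/8; P(data | box B) = (5/9)(4/8) = 5/18.
Weighting by the prior gives 1/2 · 1/8 = 1/16, 1/2 · 5/18 = 5/36; with total 29/144.
By Bayes' rule, P(box B | data) = (5/36) / (29/144) = 20/29.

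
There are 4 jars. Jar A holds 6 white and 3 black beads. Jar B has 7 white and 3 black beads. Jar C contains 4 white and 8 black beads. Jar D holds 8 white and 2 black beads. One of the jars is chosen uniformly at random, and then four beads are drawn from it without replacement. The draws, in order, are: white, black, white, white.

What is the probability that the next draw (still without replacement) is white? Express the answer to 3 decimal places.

0.681

Compute the likelihood of the observed sequence for each case: P(data | jar A) = (6/9)(3/8)(5/7)(4/6) = 0.11905; P(data | jar B) = (7/10)(3/9)(6/8)(5/7) = 0.125; P(data | jar C) = (4/12)(8/11)(3/10)(2/9) = 0.016162; P(data | jar D) = (8/10)(2/9)(7/8)(6/7) = 0.13333.
Weighting by the prior gives 1/4 · 0.11905 = 0.029762, 1/4 · 0.125 = 0.03125, 1/4 · 0.016162 = 0.0040404, 1/4 · 0.13333 = 0.033333; summing to 0.098386.
Normalising, the posterior is P(jar A | data) = 0.3025, P(jar B | data) = 0.31763, P(jar C | data) = 0.041067, P(jar D | data) = 0.3388.
The predictive probability is P(white next | data) = (3/5)(0.3025) + (2/3)(0.31763) + (1/8)(0.041067) + (5/6)(0.3388) = 0.68072.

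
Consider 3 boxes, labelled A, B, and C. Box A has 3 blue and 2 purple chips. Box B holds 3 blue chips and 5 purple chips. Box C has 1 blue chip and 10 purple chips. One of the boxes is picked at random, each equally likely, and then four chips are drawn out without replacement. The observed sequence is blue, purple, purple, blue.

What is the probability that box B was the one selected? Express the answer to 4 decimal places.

Under each hypothesis, the probability of the observed sequence is: P(data | box A) = (3/5)(2/4)(1/3)(2/2) = 1/10; P(data | box B) = (3/8)(5/7)(4/6)(2/5) = 1/14; P(data | box C) = (1/11)(10/10)(9/9)(0/8) = 0.
Multiplying each by its prior: 1/3 · 1/10 = 1/30, 1/3 · 1/14 = 1/42, 1/3 · 0 = 0; these sum to 2/35.
Therefore the posterior P(box B | data) = (1/42) / (2/35) = 5/12.

0.4167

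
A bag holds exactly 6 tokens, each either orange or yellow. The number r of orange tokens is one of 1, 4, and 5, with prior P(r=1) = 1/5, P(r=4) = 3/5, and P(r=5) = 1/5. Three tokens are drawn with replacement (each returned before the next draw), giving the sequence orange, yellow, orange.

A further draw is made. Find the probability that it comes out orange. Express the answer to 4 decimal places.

Compute the likelihood of the observed sequence for each case: P(data | r = 1) = (1/6)(5/6)(1/6) = 5/216; P(data | r = 4) = (4/6)(2/6)(4/6) = 4/27; P(data | r = 5) = (5/6)(1/6)(5/6) = 25/216.
The prior-weighted likelihoods are 1/5 · 5/216 = 1/216, 3/5 · 4/27 = 4/45, 1/5 · 25/216 = 5/216; with total 7/60.
Dividing through by the total gives posterior P(r = 1 | data) = 5/126, P(r = 4 | data) = 16/21, P(r = 5 | data) = 25/126.
So P(orange next | data) = Σ P(orange next | H) P(H | data) = (1/6)(5/126) + (2/3)(16/21) + (5/6)(25/126) = 257/378.

0.6799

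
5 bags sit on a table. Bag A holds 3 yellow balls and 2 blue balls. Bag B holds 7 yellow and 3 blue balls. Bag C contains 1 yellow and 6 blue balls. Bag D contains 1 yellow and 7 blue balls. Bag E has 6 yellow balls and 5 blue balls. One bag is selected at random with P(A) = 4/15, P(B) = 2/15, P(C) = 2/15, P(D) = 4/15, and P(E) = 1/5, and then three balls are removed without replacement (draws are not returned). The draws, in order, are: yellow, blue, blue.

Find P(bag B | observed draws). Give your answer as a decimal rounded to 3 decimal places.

Compute the likelihood of the observed sequence for each case: P(data | bag A) = (3/5)(2/4)(1/3) = 0.1; P(data | bag B) = (7/10)(3/9)(2/8) = 0.058333; P(data | bag C) = (1/7)(6/6)(5/5) = 0.14286; P(data | bag D) = (1/8)(7/7)(6/6) = 0.125; P(data | bag E) = (6/11)(5/10)(4/9) = 0.12121.
Multiplying each by its prior: 4/15 · 0.1 = 0.026667, 2/15 · 0.058333 = 0.0077778, 2/15 · 0.14286 = 0.019048, 4/15 · 0.125 = 0.033333, 1/5 · 0.12121 = 0.024242; with total 0.11107.
By Bayes' rule, P(bag B | data) = (0.0077778) / (0.11107) = 0.070027.

0.070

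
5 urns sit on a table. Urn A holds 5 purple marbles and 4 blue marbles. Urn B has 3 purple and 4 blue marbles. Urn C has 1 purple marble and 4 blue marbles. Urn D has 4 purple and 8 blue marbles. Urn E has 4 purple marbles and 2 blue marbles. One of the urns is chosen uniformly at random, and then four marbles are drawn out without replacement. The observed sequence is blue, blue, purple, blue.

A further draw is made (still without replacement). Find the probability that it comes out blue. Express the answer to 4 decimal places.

0.7006

Compute the likelihood of the observed sequence for each case: P(data | urn A) = (4/9)(3/8)(5/7)(2/6) = 0.039683; P(data | urn B) = (4/7)(3/6)(3/5)(2/4) = 0.085714; P(data | urn C) = (4/5)(3/4)(1/3)(2/2) = 0.2; P(data | urn D) = (8/12)(7/11)(4/10)(6/9) = 0.11313; P(data | urn E) = (2/6)(1/5)(4/4)(0/3) = 0.
Weighting by the prior gives 1/5 · 0.039683 = 0.0079365, 1/5 · 0.085714 = 0.017143, 1/5 · 0.2 = 0.04, 1/5 · 0.11313 = 0.022626, 1/5 · 0 = 0; with total 0.087706.
The posterior is then P(urn A | data) = 0.09049, P(urn B | data) = 0.19546, P(urn C | data) = 0.45607, P(urn D | data) = 0.25798, P(urn E | data) = 0.
Averaging over the posterior, P(blue next | data) = (1/5)(0.09049) + (1/3)(0.19546) + (1)(0.45607) + (5/8)(0.25798) = 0.70056.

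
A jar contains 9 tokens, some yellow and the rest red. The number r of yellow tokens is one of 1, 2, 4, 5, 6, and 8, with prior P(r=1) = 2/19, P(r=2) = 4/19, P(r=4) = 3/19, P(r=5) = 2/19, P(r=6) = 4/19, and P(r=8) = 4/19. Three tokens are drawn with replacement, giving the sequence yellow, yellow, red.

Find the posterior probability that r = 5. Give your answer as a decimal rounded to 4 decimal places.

0.1592

The likelihood of the observed sequence under each hypothesis: P(data | r = 1) = (1/9)(1/9)(8/9) = 0.010974; P(data | r = 2) = (2/9)(2/9)(7/9) = 0.038409; P(data | r = 4) = (4/9)(4/9)(5/9) = 0.10974; P(data | r = 5) = (5/9)(5/9)(4/9) = 0.13717; P(data | r = 6) = (6/9)(6/9)(3/9) = 0.14815; P(data | r = 8) = (8/9)(8/9)(1/9) = 0.087791.
The prior-weighted likelihoods are 2/19 · 0.010974 = 0.0011552, 4/19 · 0.038409 = 0.0080861, 3/19 · 0.10974 = 0.017327, 2/19 · 0.13717 = 0.014439, 4/19 · 0.14815 = 0.031189, 4/19 · 0.087791 = 0.018482; summing to 0.090679.
Therefore the posterior P(r = 5 | data) = (0.014439) / (0.090679) = 0.15924.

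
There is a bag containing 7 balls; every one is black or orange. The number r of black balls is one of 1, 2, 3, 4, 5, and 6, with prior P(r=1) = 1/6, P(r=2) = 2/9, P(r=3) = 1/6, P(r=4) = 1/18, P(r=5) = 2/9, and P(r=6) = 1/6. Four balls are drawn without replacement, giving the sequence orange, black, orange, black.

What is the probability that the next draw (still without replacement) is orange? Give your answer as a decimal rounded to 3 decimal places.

0.539

Compute the likelihood of the observed sequence for each case: P(data | r = 1) = (6/7)(1/6)(5/5)(0/4) = 0; P(data | r = 2) = (5/7)(2/6)(4/5)(1/4) = 1/21; P(data | r = 3) = (4/7)(3/6)(3/5)(2/4) = 3/35; P(data | r = 4) = (3/7)(4/6)(2/5)(3/4) = 3/35; P(data | r = 5) = (2/7)(5/6)(1/5)(4/4) = 1/21; P(data | r = 6) = (1/7)(6/6)(0/5) = 0.
The prior-weighted likelihoods are 1/6 · 0 = 0, 2/9 · 1/21 = 2/189, 1/6 · 3/35 = 1/70, 1/18 · 3/35 = 1/210, 2/9 · 1/21 = 2/189, 1/6 · 0 = 0; summing to 38/945.
The posterior is then P(r = 1 | data) = 0, P(r = 2 | data) = 5/19, P(r = 3 | data) = 27/76, P(r = 4 | data) = 9/76, P(r = 5 | data) = 5/19, P(r = 6 | data) = 0.
The predictive probability is P(orange next | data) = (1)(5/19) + (2/3)(27/76) + (1/3)(9/76) + (0)(5/19) = 41/76.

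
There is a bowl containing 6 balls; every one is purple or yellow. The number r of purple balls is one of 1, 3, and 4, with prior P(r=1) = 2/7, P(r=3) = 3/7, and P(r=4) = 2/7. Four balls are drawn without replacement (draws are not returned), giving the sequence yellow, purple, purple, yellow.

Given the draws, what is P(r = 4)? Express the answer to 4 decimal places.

0.3077

Under each hypothesis, the probability of the observed sequence is: P(data | r = 1) = (5/6)(1/5)(0/4) = 0; P(data | r = 3) = (3/6)(3/5)(2/4)(2/3) = 1/10; P(data | r = 4) = (2/6)(4/5)(3/4)(1/3) = 1/15.
The prior-weighted likelihoods are 2/7 · 0 = 0, 3/7 · 1/10 = 3/70, 2/7 · 1/15 = 2/105; summing to 13/210.
Therefore the posterior P(r = 4 | data) = (2/105) / (13/210) = 4/13.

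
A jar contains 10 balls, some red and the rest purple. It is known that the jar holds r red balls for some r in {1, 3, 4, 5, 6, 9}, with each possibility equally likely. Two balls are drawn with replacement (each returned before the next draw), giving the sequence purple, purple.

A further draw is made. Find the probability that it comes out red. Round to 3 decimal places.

For each hypothesis, P(data | H) works out to: P(data | r = 1) = (9/10)(9/10) = 81/100; P(data | r = 3) = (7/10)(7/10) = 49/100; P(data | r = 4) = (6/10)(6/10) = 9/25; P(data | r = 5) = (5/10)(5/10) = 1/4; P(data | r = 6) = (4/10)(4/10) = 4/25; P(data | r = 9) = (1/10)(1/10) = 1/100.
Multiplying each by its prior: 1/6 · 81/100 = 27/200, 1/6 · 49/100 = 49/600, 1/6 · 9/25 = 3/50, 1/6 · 1/4 = 1/24, 1/6 · 4/25 = 2/75, 1/6 · 1/100 = 1/600; summing to 26/75.
Dividing through by the total gives posterior P(r = 1 | data) = 0.38942, P(r = 3 | data) = 0.23558, P(r = 4 | data) = 0.17308, P(r = 5 | data) = 0.12019, P(r = 6 | data) = 0.076923, P(r = 9 | data) = 0.0048077.
So P(red next | data) = Σ P(red next | H) P(H | data) = (1/10)(0.38942) + (3/10)(0.23558) + (2/5)(0.17308) + (1/2)(0.12019) + (3/5)(0.076923) + (9/10)(0.0048077) = 0.28942.

0.289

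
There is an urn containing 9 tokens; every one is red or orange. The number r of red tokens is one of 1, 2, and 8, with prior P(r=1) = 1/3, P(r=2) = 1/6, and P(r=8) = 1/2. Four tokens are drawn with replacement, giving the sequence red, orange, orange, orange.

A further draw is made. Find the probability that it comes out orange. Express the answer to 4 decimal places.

The likelihood of the observed sequence under each hypothesis: P(data | r = 1) = (1/9)(8/9)(8/9)(8/9) = 0.078037; P(data | r = 2) = (2/9)(7/9)(7/9)(7/9) = 0.10456; P(data | r = 8) = (8/9)(1/9)(1/9)(1/9) = 0.0012193.
Multiplying each by its prior: 1/3 · 0.078037 = 0.026012, 1/6 · 0.10456 = 0.017426, 1/2 · 0.0012193 = 0.00060966; summing to 0.044048.
Normalising, the posterior is P(r = 1 | data) = 0.59054, P(r = 2 | data) = 0.39562, P(r = 8 | data) = 0.013841.
Averaging over the posterior, P(orange next | data) = (8/9)(0.59054) + (7/9)(0.39562) + (1/9)(0.013841) = 0.83417.

0.8342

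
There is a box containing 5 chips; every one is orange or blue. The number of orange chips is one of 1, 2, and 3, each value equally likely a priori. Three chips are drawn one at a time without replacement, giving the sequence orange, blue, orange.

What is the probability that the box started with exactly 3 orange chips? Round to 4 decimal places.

0.6667

Compute the likelihood of the observed sequence for each case: P(data | r = 1) = (1/5)(4/4)(0/3) = 0; P(data | r = 2) = (2/5)(3/4)(1/3) = 1/10; P(data | r = 3) = (3/5)(2/4)(2/3) = 1/5.
Weighting by the prior gives 1/3 · 0 = 0, 1/3 · 1/10 = 1/30, 1/3 · 1/5 = 1/15; these sum to 1/10.
Hence P(r = 3 | data) = (1/15) / (1/10) = 2/3.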